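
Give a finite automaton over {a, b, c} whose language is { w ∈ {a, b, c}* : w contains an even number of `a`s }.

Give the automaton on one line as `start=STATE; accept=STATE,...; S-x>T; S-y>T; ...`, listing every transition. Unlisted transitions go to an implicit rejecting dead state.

start=q0; accept=q0; q0-a>q1; q0-b>q0; q0-c>q0; q1-a>q0; q1-b>q1; q1-c>q1

Keep the running count of `a`s modulo 2: each `a` advances along the cycle q0 → q1 → q0 while other symbols loop. Accept at q0.
A 2-state machine:
        a   b   c  
>* q0   q1  q0  q0 
   q1   q0  q1  q1 
(> = start, * = accepting)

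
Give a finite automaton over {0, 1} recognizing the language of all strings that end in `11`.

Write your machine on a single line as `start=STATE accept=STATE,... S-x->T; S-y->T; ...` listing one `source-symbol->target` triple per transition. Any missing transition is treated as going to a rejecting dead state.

start=A; accept=C; A-0->A; A-1->B; B-0->A; B-1->C; C-0->A; C-1->C

Remember how much of `11` the current input suffix matches. State A means no match yet; B means the last symbol is `1`; C means the last 2 symbols are `11`. Only C accepts. On a mismatch, fall back to the longest proper suffix that is still a prefix of `11`.
With 3 states:
       0  1 
>  A   A  B 
   B   A  C 
 * C   A  C 
(> = start, * = accepting)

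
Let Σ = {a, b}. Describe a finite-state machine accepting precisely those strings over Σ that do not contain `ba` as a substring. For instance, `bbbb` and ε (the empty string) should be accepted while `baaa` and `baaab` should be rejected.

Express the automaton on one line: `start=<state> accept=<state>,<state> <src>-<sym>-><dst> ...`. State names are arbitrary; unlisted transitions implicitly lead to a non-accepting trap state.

start=S0 accept=S0,S1 S0-a->S0 S0-b->S1 S1-a->S2 S1-b->S1 S2-a->S2 S2-b->S2

Track partial matches of the forbidden pattern `ba`. State S2 is a dead state reached once `ba` has occurred; every other state accepts. S0 means no part of `ba` is currently matched.
3 states suffice.
        a   b  
>* S0   S0  S1 
 * S1   S2  S1 
   S2   S2  S2 
(> = start, * = accepting)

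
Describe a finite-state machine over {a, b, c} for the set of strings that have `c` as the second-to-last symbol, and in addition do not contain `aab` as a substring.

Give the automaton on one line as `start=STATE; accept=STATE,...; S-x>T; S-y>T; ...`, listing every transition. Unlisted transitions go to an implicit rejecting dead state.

Handle the two conditions separately and then intersect. One (13 states) tracks the last 2 symbols read; the other (4 states) tracks partial matches of the forbidden pattern `aab`. Each combined state is a pair, one component from each; accept when both components accept.
With 22 states:
          a    b    c  
>  s0     s1   s2   s3 
   s1     s4   s5   s6 
   s2     s7   s8   s9 
   s3    s10  s11  s12 
   s4     s4  s13   s6 
   s5     s7   s8   s9 
   s6    s10  s11  s12 
   s7     s4   s5   s6 
   s8     s7   s8   s9 
   s9    s10  s11  s12 
 * s10    s4   s5   s6 
 * s11    s7   s8   s9 
 * s12   s10  s11  s12 
   s13   s14  s15  s16 
   s14   s17  s13  s18 
   s15   s14  s15  s16 
   s16   s19  s20  s21 
   s17   s17  s13  s18 
   s18   s19  s20  s21 
   s19   s17  s13  s18 
   s20   s14  s15  s16 
   s21   s19  s20  s21 
(> = start, * = accepting)

start=s0; accept=s10,s11,s12; s0-a>s1; s0-b>s2; s0-c>s3; s1-a>s4; s1-b>s5; s1-c>s6; s2-a>s7; s2-b>s8; s2-c>s9; s3-a>s10; s3-b>s11; s3-c>s12; s4-a>s4; s4-b>s13; s4-c>s6; s5-a>s7; s5-b>s8; s5-c>s9; s6-a>s10; s6-b>s11; s6-c>s12; s7-a>s4; s7-b>s5; s7-c>s6; s8-a>s7; s8-b>s8; s8-c>s9; s9-a>s10; s9-b>s11; s9-c>s12; s10-a>s4; s10-b>s5; s10-c>s6; s11-a>s7; s11-b>s8; s11-c>s9; s12-a>s10; s12-b>s11; s12-c>s12; s13-a>s14; s13-b>s15; s13-c>s16; s14-a>s17; s14-b>s13; s14-c>s18; s15-a>s14; s15-b>s15; s15-c>s16; s16-a>s19; s16-b>s20; s16-c>s21; s17-a>s17; s17-b>s13; s17-c>s18; s18-a>s19; s18-b>s20; s18-c>s21; s19-a>s17; s19-b>s13; s19-c>s18; s20-a>s14; s20-b>s15; s20-c>s16; s21-a>s19; s21-b>s20; s21-c>s21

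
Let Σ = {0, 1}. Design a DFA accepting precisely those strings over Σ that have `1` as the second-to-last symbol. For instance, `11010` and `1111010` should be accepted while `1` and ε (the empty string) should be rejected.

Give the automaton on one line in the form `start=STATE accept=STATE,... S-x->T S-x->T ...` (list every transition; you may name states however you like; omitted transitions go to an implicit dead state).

start=q0 accept=q5,q6 q0-0->q1 q0-1->q2 q1-0->q3 q1-1->q4 q2-0->q5 q2-1->q6 q3-0->q3 q3-1->q4 q4-0->q5 q4-1->q6 q5-0->q3 q5-1->q4 q6-0->q5 q6-1->q6

A DFA must remember the last 2 symbols (since which symbol is second-to-last isn't known until the input ends). Use one state per possible window of the last ≤2 symbols; accept from those whose window starts with `1`.
A 7-state machine:
        0   1  
>  q0   q1  q2 
   q1   q3  q4 
   q2   q5  q6 
   q3   q3  q4 
   q4   q5  q6 
 * q5   q3  q4 
 * q6   q5  q6 
(> = start, * = accepting)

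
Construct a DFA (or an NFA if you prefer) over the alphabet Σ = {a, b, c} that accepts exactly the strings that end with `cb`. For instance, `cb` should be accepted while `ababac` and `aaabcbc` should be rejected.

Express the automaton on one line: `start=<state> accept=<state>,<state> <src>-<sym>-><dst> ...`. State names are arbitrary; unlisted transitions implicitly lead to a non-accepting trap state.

Let each state record the length of the longest suffix of the input read so far that is also a prefix of `cb`. q1 means the last symbol is `c`; q2 means the last 2 symbols are `cb`. Accept only at q2, where the string currently ends in `cb`.
With 3 states:
        a   b   c  
>  q0   q0  q0  q1 
   q1   q0  q2  q1 
 * q2   q0  q0  q1 
(> = start, * = accepting)

start=q0 accept=q2 q0-a->q0 q0-b->q0 q0-c->q1 q1-a->q0 q1-b->q2 q1-c->q1 q2-a->q0 q2-b->q0 q2-c->q1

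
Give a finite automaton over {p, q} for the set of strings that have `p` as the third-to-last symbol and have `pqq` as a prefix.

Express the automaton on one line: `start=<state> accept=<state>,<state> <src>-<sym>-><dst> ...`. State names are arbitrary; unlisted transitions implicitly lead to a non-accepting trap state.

start=A accept=E,J,K,L A-p->B A-q->C B-p->C B-q->D C-p->C C-q->C D-p->C D-q->E E-p->F E-q->G F-p->H F-q->I G-p->F G-q->G H-p->J H-q->K I-p->L I-q->E J-p->J J-q->K K-p->L K-q->E L-p->H L-q->I

Handle the two conditions separately and then intersect. One (15 states) tracks the last 3 symbols read; the other (5 states) tracks whether the input so far still matches the prefix `pqq`. Each combined state is a pair, one component from each; accept when both components accept. Minimizing collapses redundant product states.
12 states suffice.
       p  q 
>  A   B  C 
   B   C  D 
   C   C  C 
   D   C  E 
 * E   F  G 
   F   H  I 
   G   F  G 
   H   J  K 
   I   L  E 
 * J   J  K 
 * K   L  E 
 * L   H  I 
(> = start, * = accepting)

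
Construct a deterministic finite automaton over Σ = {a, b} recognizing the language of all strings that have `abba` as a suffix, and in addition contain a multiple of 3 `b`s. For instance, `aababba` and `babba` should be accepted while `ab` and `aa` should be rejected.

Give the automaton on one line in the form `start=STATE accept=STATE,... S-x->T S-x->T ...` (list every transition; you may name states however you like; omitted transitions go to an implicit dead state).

start=s0 accept=s12 s0-a->s1 s0-b->s2 s1-a->s1 s1-b->s3 s2-a->s4 s2-b->s5 s3-a->s4 s3-b->s6 s4-a->s4 s4-b->s7 s5-a->s8 s5-b->s0 s6-a->s9 s6-b->s0 s7-a->s8 s7-b->s10 s8-a->s8 s8-b->s11 s9-a->s8 s9-b->s11 s10-a->s12 s10-b->s2 s11-a->s1 s11-b->s13 s12-a->s1 s12-b->s3 s13-a->s14 s13-b->s5 s14-a->s4 s14-b->s7

Build one automaton per condition and run them in lockstep. The first has 5 states tracking how much of the suffix `abba` has currently been matched; the second has 3 states tracking the count of `b`s modulo 3. A product state is a pair (one from each), accepting exactly when both do.
A 15-state machine:
          a    b  
>  s0     s1   s2 
   s1     s1   s3 
   s2     s4   s5 
   s3     s4   s6 
   s4     s4   s7 
   s5     s8   s0 
   s6     s9   s0 
   s7     s8  s10 
   s8     s8  s11 
   s9     s8  s11 
   s10   s12   s2 
   s11    s1  s13 
 * s12    s1   s3 
   s13   s14   s5 
   s14    s4   s7 
(> = start, * = accepting)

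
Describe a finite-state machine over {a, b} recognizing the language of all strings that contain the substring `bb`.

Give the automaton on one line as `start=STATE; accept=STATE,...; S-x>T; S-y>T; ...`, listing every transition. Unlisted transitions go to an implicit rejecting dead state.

States q0..q1 record the length of the longest prefix of `bb` that matches the current input suffix. Reaching q2 means `bb` has been seen, and we stay there forever. Accept from q2.
With 3 states:
        a   b  
>  q0   q0  q1 
   q1   q0  q2 
 * q2   q2  q2 
(> = start, * = accepting)

start=q0; accept=q2; q0-a>q0; q0-b>q1; q1-a>q0; q1-b>q2; q2-a>q2; q2-b>q2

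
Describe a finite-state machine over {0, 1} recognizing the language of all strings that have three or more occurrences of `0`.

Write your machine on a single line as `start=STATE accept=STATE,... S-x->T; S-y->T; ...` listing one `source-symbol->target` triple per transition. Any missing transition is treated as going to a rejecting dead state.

Only the number of `0`s matters, and only up to 4. Make a chain S0 → S1 → S2 → S3 → S4 advanced by each `0` (with S4 absorbing); every other symbol self-loops. The accepting set is {S3, S4}.
5 states suffice.
        0   1  
>  S0   S1  S0 
   S1   S2  S1 
   S2   S3  S2 
 * S3   S4  S3 
 * S4   S4  S4 
(> = start, * = accepting)

start=S0; accept=S3,S4; S0-0->S1; S0-1->S0; S1-0->S2; S1-1->S1; S2-0->S3; S2-1->S2; S3-0->S4; S3-1->S3; S4-0->S4; S4-1->S4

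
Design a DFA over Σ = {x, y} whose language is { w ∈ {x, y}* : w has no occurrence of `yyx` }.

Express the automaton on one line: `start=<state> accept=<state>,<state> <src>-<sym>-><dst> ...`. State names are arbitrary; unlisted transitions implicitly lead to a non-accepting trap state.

Track partial matches of the forbidden pattern `yyx`. State D is a dead state reached once `yyx` has occurred; every other state accepts. A means no part of `yyx` is currently matched.
4 states suffice.
       x  y 
>* A   A  B 
 * B   A  C 
 * C   D  C 
   D   D  D 
(> = start, * = accepting)

start=A accept=A,B,C A-x->A A-y->B B-x->A B-y->C C-x->D C-y->C D-x->D D-y->D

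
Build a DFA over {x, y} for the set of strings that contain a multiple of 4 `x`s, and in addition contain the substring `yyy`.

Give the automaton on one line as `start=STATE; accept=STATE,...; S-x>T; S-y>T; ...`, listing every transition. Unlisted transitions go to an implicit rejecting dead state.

Handle the two conditions separately and then intersect. The first has 4 states tracking the count of `x`s modulo 4; the second has 4 states tracking whether and how much of `yyy` has been seen. A product state is a pair (one from each), accepting exactly when both do.
16 states suffice.
          x    y  
>  s0     s1   s2 
   s1     s3   s4 
   s2     s1   s5 
   s3     s6   s7 
   s4     s3   s8 
   s5     s1   s9 
   s6     s0  s10 
   s7     s6  s11 
   s8     s3  s12 
 * s9    s12   s9 
   s10    s0  s13 
   s11    s6  s14 
   s12   s14  s12 
   s13    s0  s15 
   s14   s15  s14 
   s15    s9  s15 
(> = start, * = accepting)

start=s0; accept=s9; s0-x>s1; s0-y>s2; s1-x>s3; s1-y>s4; s2-x>s1; s2-y>s5; s3-x>s6; s3-y>s7; s4-x>s3; s4-y>s8; s5-x>s1; s5-y>s9; s6-x>s0; s6-y>s10; s7-x>s6; s7-y>s11; s8-x>s3; s8-y>s12; s9-x>s12; s9-y>s9; s10-x>s0; s10-y>s13; s11-x>s6; s11-y>s14; s12-x>s14; s12-y>s12; s13-x>s0; s13-y>s15; s14-x>s15; s14-y>s14; s15-x>s9; s15-y>s15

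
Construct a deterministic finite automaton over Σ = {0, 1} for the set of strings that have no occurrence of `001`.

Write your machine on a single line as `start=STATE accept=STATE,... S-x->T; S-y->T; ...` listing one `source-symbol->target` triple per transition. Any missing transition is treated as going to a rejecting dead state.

start=A; accept=A,B,C; A-0->B; A-1->A; B-0->C; B-1->A; C-0->C; C-1->D; D-0->D; D-1->D

This is the complement of 'contains `001`'. Use the same substring-matching states — A through D holding how much of `001` has just been matched — but flip the accepting set: everything except the trap D accepts.
With 4 states:
       0  1 
>* A   B  A 
 * B   C  A 
 * C   C  D 
   D   D  D 
(> = start, * = accepting)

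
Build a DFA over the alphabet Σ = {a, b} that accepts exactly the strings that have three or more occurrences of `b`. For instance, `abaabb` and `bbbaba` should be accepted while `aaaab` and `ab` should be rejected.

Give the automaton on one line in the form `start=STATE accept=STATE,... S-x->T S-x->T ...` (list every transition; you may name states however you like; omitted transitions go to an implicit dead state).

start=s0 accept=s3,s4 s0-a->s0 s0-b->s1 s1-a->s1 s1-b->s2 s2-a->s2 s2-b->s3 s3-a->s3 s3-b->s4 s4-a->s4 s4-b->s4

Count `b`s, saturating at 4: states s0 through s3 mean 0 through 3 `b`s seen; s4 means more than 3. Each `b` increments (capped at s4); other symbols loop. Accept from {s3, s4}.
With 5 states:
        a   b  
>  s0   s0  s1 
   s1   s1  s2 
   s2   s2  s3 
 * s3   s3  s4 
 * s4   s4  s4 
(> = start, * = accepting)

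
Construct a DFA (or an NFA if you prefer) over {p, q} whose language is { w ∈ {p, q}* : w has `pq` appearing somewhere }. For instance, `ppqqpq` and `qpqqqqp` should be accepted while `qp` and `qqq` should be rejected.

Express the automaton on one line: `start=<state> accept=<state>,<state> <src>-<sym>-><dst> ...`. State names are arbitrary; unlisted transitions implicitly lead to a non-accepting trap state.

start=S0 accept=S2 S0-p->S1 S0-q->S0 S1-p->S1 S1-q->S2 S2-p->S2 S2-q->S2

States S0..S1 record the length of the longest prefix of `pq` that matches the current input suffix. Reaching S2 means `pq` has been seen, and we stay there forever. Accept from S2.
        p   q  
>  S0   S1  S0 
   S1   S1  S2 
 * S2   S2  S2 
(> = start, * = accepting)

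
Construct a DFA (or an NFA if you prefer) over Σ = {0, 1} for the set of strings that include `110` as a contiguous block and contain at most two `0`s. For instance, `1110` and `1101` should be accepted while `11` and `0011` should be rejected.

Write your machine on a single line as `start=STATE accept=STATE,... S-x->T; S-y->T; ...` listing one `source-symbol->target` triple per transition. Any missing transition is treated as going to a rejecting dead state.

start=q0; accept=q9,q12; q0-0->q1; q0-1->q2; q1-0->q3; q1-1->q4; q2-0->q1; q2-1->q5; q3-0->q6; q3-1->q7; q4-0->q3; q4-1->q8; q5-0->q9; q5-1->q5; q6-0->q6; q6-1->q10; q7-0->q6; q7-1->q11; q8-0->q12; q8-1->q8; q9-0->q12; q9-1->q9; q10-0->q6; q10-1->q13; q11-0->q14; q11-1->q11; q12-0->q14; q12-1->q12; q13-0->q14; q13-1->q13; q14-0->q14; q14-1->q14

Build one automaton per condition and run them in lockstep. One (4 states) tracks whether and how much of `110` has been seen; the other (4 states) tracks the count of `0`s, saturating at 3. Each combined state is a pair, one component from each; accept when both components accept.
With 15 states:
          0    1  
>  q0     q1   q2 
   q1     q3   q4 
   q2     q1   q5 
   q3     q6   q7 
   q4     q3   q8 
   q5     q9   q5 
   q6     q6  q10 
   q7     q6  q11 
   q8    q12   q8 
 * q9    q12   q9 
   q10    q6  q13 
   q11   q14  q11 
 * q12   q14  q12 
   q13   q14  q13 
   q14   q14  q14 
(> = start, * = accepting)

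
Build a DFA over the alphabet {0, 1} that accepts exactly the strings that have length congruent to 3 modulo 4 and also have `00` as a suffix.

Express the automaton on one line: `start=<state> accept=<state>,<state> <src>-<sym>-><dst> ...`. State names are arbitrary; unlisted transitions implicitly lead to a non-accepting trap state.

Build one automaton per condition and run them in lockstep. The first has 4 states tracking the input length modulo 4; the second has 3 states tracking how much of the suffix `00` has currently been matched. A product state is a pair (one from each), accepting exactly when both do.
A 12-state machine:
          0    1  
>  q0     q1   q2 
   q1     q3   q4 
   q2     q5   q4 
   q3     q6   q7 
   q4     q8   q7 
   q5     q6   q7 
 * q6     q9   q0 
   q7    q10   q0 
   q8     q9   q0 
   q9    q11   q2 
   q10   q11   q2 
   q11    q3   q4 
(> = start, * = accepting)

start=q0 accept=q6 q0-0->q1 q0-1->q2 q1-0->q3 q1-1->q4 q2-0->q5 q2-1->q4 q3-0->q6 q3-1->q7 q4-0->q8 q4-1->q7 q5-0->q6 q5-1->q7 q6-0->q9 q6-1->q0 q7-0->q10 q7-1->q0 q8-0->q9 q8-1->q0 q9-0->q11 q9-1->q2 q10-0->q11 q10-1->q2 q11-0->q3 q11-1->q4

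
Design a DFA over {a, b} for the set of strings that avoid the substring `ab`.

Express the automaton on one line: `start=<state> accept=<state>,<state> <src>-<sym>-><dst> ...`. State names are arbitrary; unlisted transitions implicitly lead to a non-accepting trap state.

start=s0 accept=s0,s1 s0-a->s1 s0-b->s0 s1-a->s1 s1-b->s2 s2-a->s2 s2-b->s2

Track partial matches of the forbidden pattern `ab`. State s2 is a dead state reached once `ab` has occurred; every other state accepts. s0 means no part of `ab` is currently matched.
        a   b  
>* s0   s1  s0 
 * s1   s1  s2 
   s2   s2  s2 
(> = start, * = accepting)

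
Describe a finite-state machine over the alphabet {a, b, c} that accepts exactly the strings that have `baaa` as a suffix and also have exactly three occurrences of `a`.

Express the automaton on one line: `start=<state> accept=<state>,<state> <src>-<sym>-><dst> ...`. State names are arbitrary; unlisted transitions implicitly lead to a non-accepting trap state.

Build one automaton per condition and run them in lockstep. The first has 5 states tracking how much of the suffix `baaa` has currently been matched; the second has 5 states tracking the count of `a`s, saturating at 4. A product state is a pair (one from each), accepting exactly when both do.
19 states suffice.
          a    b    c  
>  S0     S1   S2   S0 
   S1     S3   S4   S1 
   S2     S5   S2   S0 
   S3     S6   S7   S3 
   S4     S8   S4   S1 
   S5     S9   S4   S1 
   S6    S10  S11   S6 
   S7    S12   S7   S3 
   S8    S13   S7   S3 
   S9    S14   S7   S3 
   S10   S10  S15  S10 
   S11   S16  S11   S6 
   S12   S17  S11   S6 
   S13   S18  S11   S6 
 * S14   S10  S11   S6 
   S15   S16  S15  S10 
   S16   S17  S15  S10 
   S17   S18  S15  S10 
   S18   S10  S15  S10 
(> = start, * = accepting)

start=S0 accept=S14 S0-a->S1 S0-b->S2 S0-c->S0 S1-a->S3 S1-b->S4 S1-c->S1 S2-a->S5 S2-b->S2 S2-c->S0 S3-a->S6 S3-b->S7 S3-c->S3 S4-a->S8 S4-b->S4 S4-c->S1 S5-a->S9 S5-b->S4 S5-c->S1 S6-a->S10 S6-b->S11 S6-c->S6 S7-a->S12 S7-b->S7 S7-c->S3 S8-a->S13 S8-b->S7 S8-c->S3 S9-a->S14 S9-b->S7 S9-c->S3 S10-a->S10 S10-b->S15 S10-c->S10 S11-a->S16 S11-b->S11 S11-c->S6 S12-a->S17 S12-b->S11 S12-c->S6 S13-a->S18 S13-b->S11 S13-c->S6 S14-a->S10 S14-b->S11 S14-c->S6 S15-a->S16 S15-b->S15 S15-c->S10 S16-a->S17 S16-b->S15 S16-c->S10 S17-a->S18 S17-b->S15 S17-c->S10 S18-a->S10 S18-b->S15 S18-c->S10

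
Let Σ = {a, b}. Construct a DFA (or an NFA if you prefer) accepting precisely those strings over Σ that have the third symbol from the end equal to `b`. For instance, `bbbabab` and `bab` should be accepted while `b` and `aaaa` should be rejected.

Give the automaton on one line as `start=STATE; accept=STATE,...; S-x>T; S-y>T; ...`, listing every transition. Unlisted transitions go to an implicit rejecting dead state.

start=s0; accept=s11,s12,s13,s14; s0-a>s1; s0-b>s2; s1-a>s3; s1-b>s4; s2-a>s5; s2-b>s6; s3-a>s7; s3-b>s8; s4-a>s9; s4-b>s10; s5-a>s11; s5-b>s12; s6-a>s13; s6-b>s14; s7-a>s7; s7-b>s8; s8-a>s9; s8-b>s10; s9-a>s11; s9-b>s12; s10-a>s13; s10-b>s14; s11-a>s7; s11-b>s8; s12-a>s9; s12-b>s10; s13-a>s11; s13-b>s12; s14-a>s13; s14-b>s14

Because acceptance depends on a position counted from the end, the machine has to buffer the most recent 3 symbols. Make each state the string of the last up-to-3 symbols read; on input `x` shift the window left and append `x`. Accept when the buffered window has length 3 and begins with `b`.
          a    b  
>  s0     s1   s2 
   s1     s3   s4 
   s2     s5   s6 
   s3     s7   s8 
   s4     s9  s10 
   s5    s11  s12 
   s6    s13  s14 
   s7     s7   s8 
   s8     s9  s10 
   s9    s11  s12 
   s10   s13  s14 
 * s11    s7   s8 
 * s12    s9  s10 
 * s13   s11  s12 
 * s14   s13  s14 
(> = start, * = accepting)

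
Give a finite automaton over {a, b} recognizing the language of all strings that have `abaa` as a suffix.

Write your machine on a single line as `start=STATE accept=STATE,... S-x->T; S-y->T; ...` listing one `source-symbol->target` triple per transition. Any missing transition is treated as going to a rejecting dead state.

start=s0; accept=s4; s0-a->s1; s0-b->s0; s1-a->s1; s1-b->s2; s2-a->s3; s2-b->s0; s3-a->s4; s3-b->s2; s4-a->s1; s4-b->s2

Remember how much of `abaa` the current input suffix matches. State s0 means no match yet; s1 means the last symbol is `a`; s2 means the last 2 symbols are `ab`; s3 means the last 3 symbols are `aba`; s4 means the last 4 symbols are `abaa`. Only s4 accepts. On a mismatch, fall back to the longest proper suffix that is still a prefix of `abaa`.
5 states suffice.
        a   b  
>  s0   s1  s0 
   s1   s1  s2 
   s2   s3  s0 
   s3   s4  s2 
 * s4   s1  s2 
(> = start, * = accepting)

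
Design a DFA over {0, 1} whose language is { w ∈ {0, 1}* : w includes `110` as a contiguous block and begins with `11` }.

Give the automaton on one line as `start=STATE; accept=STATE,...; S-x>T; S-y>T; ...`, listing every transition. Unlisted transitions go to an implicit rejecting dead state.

Handle the two conditions separately and then intersect. The first has 4 states tracking whether and how much of `110` has been seen; the second has 4 states tracking whether the input so far still matches the prefix `11`. A product state is a pair (one from each), accepting exactly when both do. Equivalent product states are then merged.
        0   1  
>  q0   q1  q2 
   q1   q1  q1 
   q2   q1  q3 
   q3   q4  q3 
 * q4   q4  q4 
(> = start, * = accepting)

start=q0; accept=q4; q0-0>q1; q0-1>q2; q1-0>q1; q1-1>q1; q2-0>q1; q2-1>q3; q3-0>q4; q3-1>q3; q4-0>q4; q4-1>q4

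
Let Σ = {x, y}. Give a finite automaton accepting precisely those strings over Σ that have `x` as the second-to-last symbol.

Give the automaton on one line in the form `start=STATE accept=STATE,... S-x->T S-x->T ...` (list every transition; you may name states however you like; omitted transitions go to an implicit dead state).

start=s0 accept=s3,s4 s0-x->s1 s0-y->s2 s1-x->s3 s1-y->s4 s2-x->s5 s2-y->s6 s3-x->s3 s3-y->s4 s4-x->s5 s4-y->s6 s5-x->s3 s5-y->s4 s6-x->s5 s6-y->s6

A DFA must remember the last 2 symbols (since which symbol is second-to-last isn't known until the input ends). Use one state per possible window of the last ≤2 symbols; accept from those whose window starts with `x`.
With 7 states:
        x   y  
>  s0   s1  s2 
   s1   s3  s4 
   s2   s5  s6 
 * s3   s3  s4 
 * s4   s5  s6 
   s5   s3  s4 
   s6   s5  s6 
(> = start, * = accepting)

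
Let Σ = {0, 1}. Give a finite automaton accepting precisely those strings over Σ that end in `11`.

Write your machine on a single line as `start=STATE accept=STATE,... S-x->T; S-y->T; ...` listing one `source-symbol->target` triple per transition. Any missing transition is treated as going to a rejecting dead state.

Remember how much of `11` the current input suffix matches. State q0 means no match yet; q1 means the last symbol is `1`; q2 means the last 2 symbols are `11`. Only q2 accepts. On a mismatch, fall back to the longest proper suffix that is still a prefix of `11`.
A 3-state machine:
        0   1  
>  q0   q0  q1 
   q1   q0  q2 
 * q2   q0  q2 
(> = start, * = accepting)

start=q0; accept=q2; q0-0->q0; q0-1->q1; q1-0->q0; q1-1->q2; q2-0->q0; q2-1->q2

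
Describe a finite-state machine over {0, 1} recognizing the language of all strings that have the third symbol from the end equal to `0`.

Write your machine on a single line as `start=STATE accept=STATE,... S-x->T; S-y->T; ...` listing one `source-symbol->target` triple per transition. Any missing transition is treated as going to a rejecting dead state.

A DFA must remember the last 3 symbols (since which symbol is third-to-last isn't known until the input ends). Use one state per possible window of the last ≤3 symbols; accept from those whose window starts with `0`.
With 15 states:
          0    1  
>  s0     s1   s2 
   s1     s3   s4 
   s2     s5   s6 
   s3     s7   s8 
   s4     s9  s10 
   s5    s11  s12 
   s6    s13  s14 
 * s7     s7   s8 
 * s8     s9  s10 
 * s9    s11  s12 
 * s10   s13  s14 
   s11    s7   s8 
   s12    s9  s10 
   s13   s11  s12 
   s14   s13  s14 
(> = start, * = accepting)

start=s0; accept=s7,s8,s9,s10; s0-0->s1; s0-1->s2; s1-0->s3; s1-1->s4; s2-0->s5; s2-1->s6; s3-0->s7; s3-1->s8; s4-0->s9; s4-1->s10; s5-0->s11; s5-1->s12; s6-0->s13; s6-1->s14; s7-0->s7; s7-1->s8; s8-0->s9; s8-1->s10; s9-0->s11; s9-1->s12; s10-0->s13; s10-1->s14; s11-0->s7; s11-1->s8; s12-0->s9; s12-1->s10; s13-0->s11; s13-1->s12; s14-0->s13; s14-1->s14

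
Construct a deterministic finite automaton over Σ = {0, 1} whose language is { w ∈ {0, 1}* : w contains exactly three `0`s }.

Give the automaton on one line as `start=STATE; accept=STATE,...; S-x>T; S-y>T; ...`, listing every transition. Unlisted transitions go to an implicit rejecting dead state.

start=q0; accept=q3; q0-0>q1; q0-1>q0; q1-0>q2; q1-1>q1; q2-0>q3; q2-1>q2; q3-0>q4; q3-1>q3; q4-0>q4; q4-1>q4

Count `0`s, saturating at 4: states q0 through q3 mean 0 through 3 `0`s seen; q4 means more than 3. Each `0` increments (capped at q4); other symbols loop. Accept from {q3}.
5 states suffice.
        0   1  
>  q0   q1  q0 
   q1   q2  q1 
   q2   q3  q2 
 * q3   q4  q3 
   q4   q4  q4 
(> = start, * = accepting)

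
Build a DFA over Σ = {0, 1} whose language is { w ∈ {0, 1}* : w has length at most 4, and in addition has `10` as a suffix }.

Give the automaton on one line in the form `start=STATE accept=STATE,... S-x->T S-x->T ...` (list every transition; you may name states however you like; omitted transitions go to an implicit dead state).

Run two small machines in parallel and take their product. One (6 states) tracks the input length, saturating at 5; the other (3 states) tracks how much of the suffix `10` has currently been matched. Each combined state is a pair, one component from each; accept when both components accept. After merging equivalent states the machine shrinks.
With 9 states:
        0   1  
>  q0   q1  q2 
   q1   q3  q4 
   q2   q5  q4 
   q3   q6  q7 
   q4   q8  q7 
 * q5   q6  q7 
   q6   q6  q6 
   q7   q8  q6 
 * q8   q6  q6 
(> = start, * = accepting)

start=q0 accept=q5,q8 q0-0->q1 q0-1->q2 q1-0->q3 q1-1->q4 q2-0->q5 q2-1->q4 q3-0->q6 q3-1->q7 q4-0->q8 q4-1->q7 q5-0->q6 q5-1->q7 q6-0->q6 q6-1->q6 q7-0->q8 q7-1->q6 q8-0->q6 q8-1->q6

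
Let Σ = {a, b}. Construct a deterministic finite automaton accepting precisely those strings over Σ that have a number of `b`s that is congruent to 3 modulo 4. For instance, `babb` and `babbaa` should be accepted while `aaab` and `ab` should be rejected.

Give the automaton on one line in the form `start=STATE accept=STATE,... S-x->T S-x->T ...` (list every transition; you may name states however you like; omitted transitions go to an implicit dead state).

Keep the running count of `b`s modulo 4: each `b` advances along the cycle s0 → s1 → s2 → s3 → s0 while other symbols loop. Accept at s3.
        a   b  
>  s0   s0  s1 
   s1   s1  s2 
   s2   s2  s3 
 * s3   s3  s0 
(> = start, * = accepting)

start=s0 accept=s3 s0-a->s0 s0-b->s1 s1-a->s1 s1-b->s2 s2-a->s2 s2-b->s3 s3-a->s3 s3-b->s0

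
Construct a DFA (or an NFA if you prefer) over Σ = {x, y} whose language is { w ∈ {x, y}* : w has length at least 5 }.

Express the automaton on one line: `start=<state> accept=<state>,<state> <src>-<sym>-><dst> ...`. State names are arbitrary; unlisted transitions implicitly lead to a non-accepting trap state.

We only need to distinguish lengths 0, 1, …, 5, and '>5'. Chain S0 → S1 → S2 → S3 → S4 → S5 → S6 on every symbol, with S6 looping. Accepting states: {S5, S6}.
With 7 states:
        x   y  
>  S0   S1  S1 
   S1   S2  S2 
   S2   S3  S3 
   S3   S4  S4 
   S4   S5  S5 
 * S5   S6  S6 
 * S6   S6  S6 
(> = start, * = accepting)

start=S0 accept=S5,S6 S0-x->S1 S0-y->S1 S1-x->S2 S1-y->S2 S2-x->S3 S2-y->S3 S3-x->S4 S3-y->S4 S4-x->S5 S4-y->S5 S5-x->S6 S5-y->S6 S6-x->S6 S6-y->S6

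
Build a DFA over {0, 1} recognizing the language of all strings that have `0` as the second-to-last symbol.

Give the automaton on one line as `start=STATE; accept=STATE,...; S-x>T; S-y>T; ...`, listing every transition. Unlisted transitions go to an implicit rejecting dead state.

A DFA must remember the last 2 symbols (since which symbol is second-to-last isn't known until the input ends). Use one state per possible window of the last ≤2 symbols; accept from those whose window starts with `0`.
        0   1  
>  s0   s1  s2 
   s1   s3  s4 
   s2   s5  s6 
 * s3   s3  s4 
 * s4   s5  s6 
   s5   s3  s4 
   s6   s5  s6 
(> = start, * = accepting)

start=s0; accept=s3,s4; s0-0>s1; s0-1>s2; s1-0>s3; s1-1>s4; s2-0>s5; s2-1>s6; s3-0>s3; s3-1>s4; s4-0>s5; s4-1>s6; s5-0>s3; s5-1>s4; s6-0>s5; s6-1>s6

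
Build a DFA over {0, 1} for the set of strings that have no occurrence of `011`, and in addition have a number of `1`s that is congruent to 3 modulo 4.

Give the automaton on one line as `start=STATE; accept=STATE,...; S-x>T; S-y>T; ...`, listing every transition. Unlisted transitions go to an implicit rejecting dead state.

start=q0; accept=q9,q11,q12; q0-0>q1; q0-1>q2; q1-0>q1; q1-1>q3; q2-0>q4; q2-1>q5; q3-0>q4; q3-1>q6; q4-0>q4; q4-1>q7; q5-0>q8; q5-1>q9; q6-0>q6; q6-1>q10; q7-0>q8; q7-1>q10; q8-0>q8; q8-1>q11; q9-0>q12; q9-1>q0; q10-0>q10; q10-1>q13; q11-0>q12; q11-1>q13; q12-0>q12; q12-1>q14; q13-0>q13; q13-1>q15; q14-0>q1; q14-1>q15; q15-0>q15; q15-1>q6

Run two small machines in parallel and take their product. One (4 states) tracks partial matches of the forbidden pattern `011`; the other (4 states) tracks the count of `1`s modulo 4. Each combined state is a pair, one component from each; accept when both components accept.
A 16-state machine:
          0    1  
>  q0     q1   q2 
   q1     q1   q3 
   q2     q4   q5 
   q3     q4   q6 
   q4     q4   q7 
   q5     q8   q9 
   q6     q6  q10 
   q7     q8  q10 
   q8     q8  q11 
 * q9    q12   q0 
   q10   q10  q13 
 * q11   q12  q13 
 * q12   q12  q14 
   q13   q13  q15 
   q14    q1  q15 
   q15   q15   q6 
(> = start, * = accepting)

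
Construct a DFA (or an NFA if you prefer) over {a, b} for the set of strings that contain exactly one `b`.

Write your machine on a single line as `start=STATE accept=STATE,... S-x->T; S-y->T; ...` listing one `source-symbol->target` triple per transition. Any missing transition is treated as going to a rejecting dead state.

start=S0; accept=S1; S0-a->S0; S0-b->S1; S1-a->S1; S1-b->S2; S2-a->S2; S2-b->S2

Count `b`s, saturating at 2: state S0 means no `b` yet, S1 means one `b` seen, S2 means more than one. Each `b` increments (capped at S2); other symbols loop. Accept from {S1}.
3 states suffice.
        a   b  
>  S0   S0  S1 
 * S1   S1  S2 
   S2   S2  S2 
(> = start, * = accepting)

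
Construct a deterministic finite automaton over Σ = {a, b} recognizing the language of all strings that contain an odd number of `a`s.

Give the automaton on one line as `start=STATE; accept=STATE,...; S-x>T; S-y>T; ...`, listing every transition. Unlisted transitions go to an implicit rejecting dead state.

start=q0; accept=q1; q0-a>q1; q0-b>q0; q1-a>q0; q1-b>q1

Keep the running count of `a`s modulo 2: each `a` advances along the cycle q0 → q1 → q0 while other symbols loop. Accept at q1.
2 states suffice.
        a   b  
>  q0   q1  q0 
 * q1   q0  q1 
(> = start, * = accepting)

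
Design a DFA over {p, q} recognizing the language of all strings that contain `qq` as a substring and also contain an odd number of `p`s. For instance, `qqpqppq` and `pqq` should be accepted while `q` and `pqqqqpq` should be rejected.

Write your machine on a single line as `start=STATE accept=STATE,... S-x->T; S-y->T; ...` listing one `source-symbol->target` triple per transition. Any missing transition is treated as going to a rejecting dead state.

start=S0; accept=S5; S0-p->S1; S0-q->S2; S1-p->S0; S1-q->S3; S2-p->S1; S2-q->S4; S3-p->S0; S3-q->S5; S4-p->S5; S4-q->S4; S5-p->S4; S5-q->S5

Run two small machines in parallel and take their product. One (3 states) tracks whether and how much of `qq` has been seen; the other (2 states) tracks the count of `p`s modulo 2. Each combined state is a pair, one component from each; accept when both components accept.
6 states suffice.
        p   q  
>  S0   S1  S2 
   S1   S0  S3 
   S2   S1  S4 
   S3   S0  S5 
   S4   S5  S4 
 * S5   S4  S5 
(> = start, * = accepting)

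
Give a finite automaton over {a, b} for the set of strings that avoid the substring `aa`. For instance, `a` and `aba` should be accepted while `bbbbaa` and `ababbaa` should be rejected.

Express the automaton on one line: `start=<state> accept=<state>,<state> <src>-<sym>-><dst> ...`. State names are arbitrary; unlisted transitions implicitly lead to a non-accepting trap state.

Track partial matches of the forbidden pattern `aa`. State q2 is a dead state reached once `aa` has occurred; every other state accepts. q0 means no part of `aa` is currently matched.
A 3-state machine:
        a   b  
>* q0   q1  q0 
 * q1   q2  q0 
   q2   q2  q2 
(> = start, * = accepting)

start=q0 accept=q0,q1 q0-a->q1 q0-b->q0 q1-a->q2 q1-b->q0 q2-a->q2 q2-b->q2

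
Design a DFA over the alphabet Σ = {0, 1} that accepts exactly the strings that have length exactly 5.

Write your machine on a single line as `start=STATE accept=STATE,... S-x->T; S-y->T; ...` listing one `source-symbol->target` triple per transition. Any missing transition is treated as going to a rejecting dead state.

start=S0; accept=S5; S0-0->S1; S0-1->S1; S1-0->S2; S1-1->S2; S2-0->S3; S2-1->S3; S3-0->S4; S3-1->S4; S4-0->S5; S4-1->S5; S5-0->S6; S5-1->S6; S6-0->S6; S6-1->S6

We only need to distinguish lengths 0, 1, …, 5, and '>5'. Chain S0 → S1 → S2 → S3 → S4 → S5 → S6 on every symbol, with S6 looping. Accepting states: {S5}.
        0   1  
>  S0   S1  S1 
   S1   S2  S2 
   S2   S3  S3 
   S3   S4  S4 
   S4   S5  S5 
 * S5   S6  S6 
   S6   S6  S6 
(> = start, * = accepting)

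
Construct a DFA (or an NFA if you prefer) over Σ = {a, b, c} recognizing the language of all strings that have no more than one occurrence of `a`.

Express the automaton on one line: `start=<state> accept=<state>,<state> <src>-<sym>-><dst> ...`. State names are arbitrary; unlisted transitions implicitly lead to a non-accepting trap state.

start=s0 accept=s0,s1 s0-a->s1 s0-b->s0 s0-c->s0 s1-a->s2 s1-b->s1 s1-c->s1 s2-a->s2 s2-b->s2 s2-c->s2

Count `a`s, saturating at 2: state s0 means no `a` yet, s1 means one `a` seen, s2 means more than one. Each `a` increments (capped at s2); other symbols loop. Accept from {s0, s1}.
3 states suffice.
        a   b   c  
>* s0   s1  s0  s0 
 * s1   s2  s1  s1 
   s2   s2  s2  s2 
(> = start, * = accepting)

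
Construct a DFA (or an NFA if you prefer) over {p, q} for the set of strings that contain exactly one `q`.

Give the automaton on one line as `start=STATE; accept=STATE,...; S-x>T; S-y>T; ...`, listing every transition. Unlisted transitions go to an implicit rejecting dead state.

Count `q`s, saturating at 2: state s0 means no `q` yet, s1 means one `q` seen, s2 means more than one. Each `q` increments (capped at s2); other symbols loop. Accept from {s1}.
A 3-state machine:
        p   q  
>  s0   s0  s1 
 * s1   s1  s2 
   s2   s2  s2 
(> = start, * = accepting)

start=s0; accept=s1; s0-p>s0; s0-q>s1; s1-p>s1; s1-q>s2; s2-p>s2; s2-q>s2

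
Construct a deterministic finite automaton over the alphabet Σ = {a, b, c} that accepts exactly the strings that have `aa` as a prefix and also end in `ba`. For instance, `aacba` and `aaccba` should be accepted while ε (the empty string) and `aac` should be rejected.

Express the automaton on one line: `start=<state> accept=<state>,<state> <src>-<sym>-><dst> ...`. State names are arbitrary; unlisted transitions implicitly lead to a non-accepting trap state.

start=q0 accept=q7 q0-a->q1 q0-b->q2 q0-c->q3 q1-a->q4 q1-b->q2 q1-c->q3 q2-a->q5 q2-b->q2 q2-c->q3 q3-a->q3 q3-b->q2 q3-c->q3 q4-a->q4 q4-b->q6 q4-c->q4 q5-a->q3 q5-b->q2 q5-c->q3 q6-a->q7 q6-b->q6 q6-c->q4 q7-a->q4 q7-b->q6 q7-c->q4

Handle the two conditions separately and then intersect. One (4 states) tracks whether the input so far still matches the prefix `aa`; the other (3 states) tracks how much of the suffix `ba` has currently been matched. Each combined state is a pair, one component from each; accept when both components accept.
With 8 states:
        a   b   c  
>  q0   q1  q2  q3 
   q1   q4  q2  q3 
   q2   q5  q2  q3 
   q3   q3  q2  q3 
   q4   q4  q6  q4 
   q5   q3  q2  q3 
   q6   q7  q6  q4 
 * q7   q4  q6  q4 
(> = start, * = accepting)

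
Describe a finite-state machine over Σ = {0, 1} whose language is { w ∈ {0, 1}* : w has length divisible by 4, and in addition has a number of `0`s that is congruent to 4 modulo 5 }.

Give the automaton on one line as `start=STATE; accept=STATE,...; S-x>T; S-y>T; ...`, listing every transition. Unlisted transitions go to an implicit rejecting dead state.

start=A; accept=K; A-0>B; A-1>C; B-0>D; B-1>E; C-0>E; C-1>F; D-0>G; D-1>H; E-0>H; E-1>I; F-0>I; F-1>J; G-0>K; G-1>L; H-0>L; H-1>M; I-0>M; I-1>N; J-0>N; J-1>A; K-0>C; K-1>O; L-0>O; L-1>P; M-0>P; M-1>Q; N-0>Q; N-1>B; O-0>F; O-1>R; P-0>R; P-1>S; Q-0>S; Q-1>D; R-0>J; R-1>T; S-0>T; S-1>G; T-0>A; T-1>K

Handle the two conditions separately and then intersect. The first has 4 states tracking the input length modulo 4; the second has 5 states tracking the count of `0`s modulo 5. A product state is a pair (one from each), accepting exactly when both do.
A 20-state machine:
       0  1 
>  A   B  C 
   B   D  E 
   C   E  F 
   D   G  H 
   E   H  I 
   F   I  J 
   G   K  L 
   H   L  M 
   I   M  N 
   J   N  A 
 * K   C  O 
   L   O  P 
   M   P  Q 
   N   Q  B 
   O   F  R 
   P   R  S 
   Q   S  D 
   R   J  T 
   S   T  G 
   T   A  K 
(> = start, * = accepting)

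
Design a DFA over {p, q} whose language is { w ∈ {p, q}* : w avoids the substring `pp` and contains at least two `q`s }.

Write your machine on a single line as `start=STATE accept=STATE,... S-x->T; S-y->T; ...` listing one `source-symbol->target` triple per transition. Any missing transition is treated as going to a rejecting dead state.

Run two small machines in parallel and take their product. The first has 3 states tracking partial matches of the forbidden pattern `pp`; the second has 4 states tracking the count of `q`s, saturating at 3. A product state is a pair (one from each), accepting exactly when both do. Equivalent product states are then merged.
       p  q 
>  A   B  C 
   B   D  C 
   C   E  F 
   D   D  D 
   E   D  F 
 * F   G  F 
 * G   D  F 
(> = start, * = accepting)

start=A; accept=F,G; A-p->B; A-q->C; B-p->D; B-q->C; C-p->E; C-q->F; D-p->D; D-q->D; E-p->D; E-q->F; F-p->G; F-q->F; G-p->D; G-q->F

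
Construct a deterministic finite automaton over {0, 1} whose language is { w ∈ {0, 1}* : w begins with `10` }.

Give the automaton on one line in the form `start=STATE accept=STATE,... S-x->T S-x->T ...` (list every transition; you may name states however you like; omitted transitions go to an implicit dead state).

start=S0 accept=S2 S0-0->S3 S0-1->S1 S1-0->S2 S1-1->S3 S2-0->S2 S2-1->S2 S3-0->S3 S3-1->S3

Walk along `10` while the input agrees: from S0 take `1` to S1, and so on. Any deviation drops to the rejecting sink S3. Once S2 is reached the prefix is confirmed and every continuation is accepted.
A 4-state machine:
        0   1  
>  S0   S3  S1 
   S1   S2  S3 
 * S2   S2  S2 
   S3   S3  S3 
(> = start, * = accepting)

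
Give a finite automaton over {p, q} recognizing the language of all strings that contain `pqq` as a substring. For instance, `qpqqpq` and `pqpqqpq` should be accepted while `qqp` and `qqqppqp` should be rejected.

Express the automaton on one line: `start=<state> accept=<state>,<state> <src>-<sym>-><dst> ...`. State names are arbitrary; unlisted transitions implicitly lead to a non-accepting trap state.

States s0..s2 record the length of the longest prefix of `pqq` that matches the current input suffix. Reaching s3 means `pqq` has been seen, and we stay there forever. Accept from s3.
With 4 states:
        p   q  
>  s0   s1  s0 
   s1   s1  s2 
   s2   s1  s3 
 * s3   s3  s3 
(> = start, * = accepting)

start=s0 accept=s3 s0-p->s1 s0-q->s0 s1-p->s1 s1-q->s2 s2-p->s1 s2-q->s3 s3-p->s3 s3-q->s3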